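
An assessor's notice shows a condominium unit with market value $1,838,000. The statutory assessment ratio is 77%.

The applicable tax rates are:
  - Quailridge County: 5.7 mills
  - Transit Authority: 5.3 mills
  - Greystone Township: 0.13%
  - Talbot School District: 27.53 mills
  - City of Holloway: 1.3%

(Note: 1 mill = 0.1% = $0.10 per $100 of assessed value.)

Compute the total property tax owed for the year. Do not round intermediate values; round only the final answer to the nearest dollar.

$74,768

Assessed value = $1,838,000 × 0.77 = $1,415,260
Quailridge County: $1,415,260 × 0.0057 = $8,066.982
Transit Authority: $1,415,260 × 0.0053 = $7,500.878
Greystone Township: $1,415,260 × 0.0013 = $1,839.838
Talbot School District: $1,415,260 × 0.02753 = $38,962.1078
City of Holloway: $1,415,260 × 0.013 = $18,398.38
Total = $74,768.1858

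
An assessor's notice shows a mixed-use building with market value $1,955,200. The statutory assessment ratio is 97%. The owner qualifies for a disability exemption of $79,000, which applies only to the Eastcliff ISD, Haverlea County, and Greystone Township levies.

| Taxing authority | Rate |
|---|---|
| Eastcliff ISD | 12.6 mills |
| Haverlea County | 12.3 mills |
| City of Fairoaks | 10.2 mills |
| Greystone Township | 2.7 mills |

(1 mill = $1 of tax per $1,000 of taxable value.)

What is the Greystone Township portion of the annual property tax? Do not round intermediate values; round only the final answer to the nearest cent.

$4,907.37

Assessed value = $1,955,200 × 0.97 = $1,896,544
Greystone Township taxable value = $1,896,544 − $79,000 = $1,817,544
Greystone Township levy = $1,817,544 × 0.0027 = $4,907.3688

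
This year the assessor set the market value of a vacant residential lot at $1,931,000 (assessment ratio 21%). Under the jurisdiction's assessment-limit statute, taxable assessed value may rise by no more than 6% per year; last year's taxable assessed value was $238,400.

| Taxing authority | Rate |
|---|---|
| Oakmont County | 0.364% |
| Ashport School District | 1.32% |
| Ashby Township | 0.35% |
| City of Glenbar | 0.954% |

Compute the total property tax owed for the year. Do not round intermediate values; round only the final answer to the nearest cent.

Uncapped assessed value = $1,931,000 × 0.21 = $405,510
Cap limit = $238,400 × 1.06 = $252,704
Taxable assessed value = min($405,510, $252,704) = $252,704 (cap binds)
Oakmont County: $252,704 × 0.00364 = $919.84256
Ashport School District: $252,704 × 0.0132 = $3,335.6928
Ashby Township: $252,704 × 0.0035 = $884.464
City of Glenbar: $252,704 × 0.00954 = $2,410.79616
Total = $7,550.79552

$7,550.80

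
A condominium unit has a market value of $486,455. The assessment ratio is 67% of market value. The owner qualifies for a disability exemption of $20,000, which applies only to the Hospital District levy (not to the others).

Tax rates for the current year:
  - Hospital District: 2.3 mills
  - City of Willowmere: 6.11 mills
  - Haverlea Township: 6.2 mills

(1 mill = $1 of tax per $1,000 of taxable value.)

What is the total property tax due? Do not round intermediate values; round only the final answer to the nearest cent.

$4,715.76

Assessed value = $486,455 × 0.67 = $325,924.85
Hospital District: ($325,924.85 − $20,000) × 0.0023 = $305,924.85 × 0.0023 = $703.627155
City of Willowmere: $325,924.85 × 0.00611 = $1,991.4008335
Haverlea Township: $325,924.85 × 0.0062 = $2,020.73407
Total = $4,715.7620585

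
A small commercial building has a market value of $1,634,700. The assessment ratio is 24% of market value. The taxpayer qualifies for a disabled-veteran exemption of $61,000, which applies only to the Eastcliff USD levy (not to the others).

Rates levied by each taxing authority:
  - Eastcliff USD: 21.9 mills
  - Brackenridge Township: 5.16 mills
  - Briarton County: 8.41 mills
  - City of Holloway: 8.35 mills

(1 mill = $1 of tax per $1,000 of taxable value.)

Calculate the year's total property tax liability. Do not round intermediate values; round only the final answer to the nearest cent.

$15,855.91

Assessed value = $1,634,700 × 0.24 = $392,328
Eastcliff USD: ($392,328 − $61,000) × 0.0219 = $331,328 × 0.0219 = $7,256.0832
Brackenridge Township: $392,328 × 0.00516 = $2,024.41248
Briarton County: $392,328 × 0.00841 = $3,299.47848
City of Holloway: $392,328 × 0.00835 = $3,275.9388
Total = $15,855.91296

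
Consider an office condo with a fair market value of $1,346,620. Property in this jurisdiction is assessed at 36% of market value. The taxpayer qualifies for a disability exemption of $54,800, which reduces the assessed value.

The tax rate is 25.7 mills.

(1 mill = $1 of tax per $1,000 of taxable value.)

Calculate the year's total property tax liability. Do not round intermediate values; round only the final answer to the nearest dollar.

$11,051

Assessed value = $1,346,620 × 0.36 = $484,783.2
Taxable value = $484,783.2 − $54,800 = $429,983.2
Tax = $429,983.2 × 0.0257 = $11,050.56824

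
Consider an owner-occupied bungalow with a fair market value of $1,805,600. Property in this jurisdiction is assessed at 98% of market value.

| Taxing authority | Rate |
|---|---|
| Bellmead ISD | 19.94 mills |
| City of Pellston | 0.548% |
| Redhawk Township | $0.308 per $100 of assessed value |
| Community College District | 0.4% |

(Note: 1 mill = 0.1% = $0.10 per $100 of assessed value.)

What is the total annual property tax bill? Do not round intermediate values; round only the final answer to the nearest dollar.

Assessed value = $1,805,600 × 0.98 = $1,769,488
Bellmead ISD: $1,769,488 × 0.01994 = $35,283.59072
City of Pellston: $1,769,488 × 0.00548 = $9,696.79424
Redhawk Township: $1,769,488 × 0.00308 = $5,450.02304
Community College District: $1,769,488 × 0.004 = $7,077.952
Total = $57,508.36

$57,508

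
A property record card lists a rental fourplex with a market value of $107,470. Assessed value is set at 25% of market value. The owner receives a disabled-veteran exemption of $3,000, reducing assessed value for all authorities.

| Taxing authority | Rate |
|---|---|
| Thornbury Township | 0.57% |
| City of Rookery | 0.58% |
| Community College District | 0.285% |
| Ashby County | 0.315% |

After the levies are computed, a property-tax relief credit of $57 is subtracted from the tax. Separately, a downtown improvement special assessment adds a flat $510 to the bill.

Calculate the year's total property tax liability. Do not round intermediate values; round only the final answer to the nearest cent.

$870.68

Assessed value = $107,470 × 0.25 = $26,867.5
Taxable value = $26,867.5 − $3,000 = $23,867.5
Thornbury Township: $23,867.5 × 0.0057 = $136.04475
City of Rookery: $23,867.5 × 0.0058 = $138.4315
Community College District: $23,867.5 × 0.00285 = $68.022375
Ashby County: $23,867.5 × 0.00315 = $75.182625
Levies subtotal = $417.68125
After credit = $417.68125 − $57 = $360.68125
Total = $360.68125 + $510 = $870.68125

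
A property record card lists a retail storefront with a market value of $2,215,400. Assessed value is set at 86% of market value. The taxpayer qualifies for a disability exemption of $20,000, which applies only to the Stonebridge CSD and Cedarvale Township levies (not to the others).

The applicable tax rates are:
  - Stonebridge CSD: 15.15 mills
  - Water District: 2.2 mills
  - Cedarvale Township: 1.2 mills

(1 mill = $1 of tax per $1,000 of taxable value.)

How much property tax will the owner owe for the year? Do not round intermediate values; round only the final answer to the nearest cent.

Assessed value = $2,215,400 × 0.86 = $1,905,244
Stonebridge CSD: ($1,905,244 − $20,000) × 0.01515 = $1,885,244 × 0.01515 = $28,561.4466
Water District: $1,905,244 × 0.0022 = $4,191.5368
Cedarvale Township: ($1,905,244 − $20,000) × 0.0012 = $1,885,244 × 0.0012 = $2,262.2928
Total = $35,015.2762

$35,015.28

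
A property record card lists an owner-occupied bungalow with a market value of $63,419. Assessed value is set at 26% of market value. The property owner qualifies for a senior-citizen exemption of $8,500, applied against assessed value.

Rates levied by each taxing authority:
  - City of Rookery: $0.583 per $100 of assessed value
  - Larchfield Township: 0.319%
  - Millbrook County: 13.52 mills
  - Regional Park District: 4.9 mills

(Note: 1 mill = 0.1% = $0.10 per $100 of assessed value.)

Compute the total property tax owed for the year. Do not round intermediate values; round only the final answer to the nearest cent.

$219.22

Assessed value = $63,419 × 0.26 = $16,488.94
Taxable value = $16,488.94 − $8,500 = $7,988.94
City of Rookery: $7,988.94 × 0.00583 = $46.5755202
Larchfield Township: $7,988.94 × 0.00319 = $25.4847186
Millbrook County: $7,988.94 × 0.01352 = $108.0104688
Regional Park District: $7,988.94 × 0.0049 = $39.145806
Total = $219.2165136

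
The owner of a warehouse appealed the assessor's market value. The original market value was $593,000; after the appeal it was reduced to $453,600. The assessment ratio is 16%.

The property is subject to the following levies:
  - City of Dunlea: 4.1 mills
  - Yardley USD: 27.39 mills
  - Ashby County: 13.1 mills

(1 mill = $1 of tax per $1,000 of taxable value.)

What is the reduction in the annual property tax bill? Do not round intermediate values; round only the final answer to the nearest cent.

$994.54

Old assessed value = $593,000 × 0.16 = $94,880
New assessed value = $453,600 × 0.16 = $72,576
Combined rate = 0.0041 + 0.02739 + 0.0131 = 0.04459
Old tax = $94,880 × 0.04459 = $4,230.6992
New tax = $72,576 × 0.04459 = $3,236.16384
Reduction = $4,230.6992 − $3,236.16384 = $994.53536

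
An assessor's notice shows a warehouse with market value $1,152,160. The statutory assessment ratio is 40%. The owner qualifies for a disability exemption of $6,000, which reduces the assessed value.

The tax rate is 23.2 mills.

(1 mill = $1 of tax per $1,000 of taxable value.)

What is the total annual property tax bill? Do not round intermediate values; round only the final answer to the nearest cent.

Assessed value = $1,152,160 × 0.4 = $460,864
Taxable value = $460,864 − $6,000 = $454,864
Tax = $454,864 × 0.0232 = $10,552.8448

$10,552.84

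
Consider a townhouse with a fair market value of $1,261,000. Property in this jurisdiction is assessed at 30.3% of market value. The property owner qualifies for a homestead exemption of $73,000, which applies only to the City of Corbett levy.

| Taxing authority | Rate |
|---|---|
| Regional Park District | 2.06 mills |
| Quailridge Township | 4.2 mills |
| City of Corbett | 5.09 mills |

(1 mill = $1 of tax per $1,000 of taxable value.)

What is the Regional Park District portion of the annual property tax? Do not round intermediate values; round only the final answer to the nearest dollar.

$787

Assessed value = $1,261,000 × 0.303 = $382,083
Regional Park District taxable value = $382,083 (exemption does not apply)
Regional Park District levy = $382,083 × 0.00206 = $787.09098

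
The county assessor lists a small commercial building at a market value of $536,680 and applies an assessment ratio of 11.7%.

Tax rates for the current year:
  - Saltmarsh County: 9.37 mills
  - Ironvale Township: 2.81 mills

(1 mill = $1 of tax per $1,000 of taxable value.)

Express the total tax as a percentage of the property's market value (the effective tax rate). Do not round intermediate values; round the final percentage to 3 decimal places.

0.143%

Assessed value = $536,680 × 0.117 = $62,791.56
Saltmarsh County: $62,791.56 × 0.00937 = $588.3569172
Ironvale Township: $62,791.56 × 0.00281 = $176.4442836
Total tax = $764.8012008
Effective rate = $764.8012008 ÷ $536,680 = 0.143% of market value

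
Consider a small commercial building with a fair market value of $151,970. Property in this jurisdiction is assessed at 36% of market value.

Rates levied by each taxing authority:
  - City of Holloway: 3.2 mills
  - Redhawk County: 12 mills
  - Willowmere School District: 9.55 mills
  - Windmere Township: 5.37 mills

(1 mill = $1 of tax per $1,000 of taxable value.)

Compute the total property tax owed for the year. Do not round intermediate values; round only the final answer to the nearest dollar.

$1,648

Assessed value = $151,970 × 0.36 = $54,709.2
City of Holloway: $54,709.2 × 0.0032 = $175.06944
Redhawk County: $54,709.2 × 0.012 = $656.5104
Willowmere School District: $54,709.2 × 0.00955 = $522.47286
Windmere Township: $54,709.2 × 0.00537 = $293.788404
Total = $175.06944 + $656.5104 + $522.47286 + $293.788404 = $1,647.841104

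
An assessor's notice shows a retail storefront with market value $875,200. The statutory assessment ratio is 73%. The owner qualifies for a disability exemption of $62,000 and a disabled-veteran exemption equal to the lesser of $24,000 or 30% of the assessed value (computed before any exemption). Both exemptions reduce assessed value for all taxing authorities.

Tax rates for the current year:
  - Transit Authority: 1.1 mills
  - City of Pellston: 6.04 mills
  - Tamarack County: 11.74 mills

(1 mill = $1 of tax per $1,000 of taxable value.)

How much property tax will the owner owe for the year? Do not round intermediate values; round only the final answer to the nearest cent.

$10,438.68

Assessed value = $875,200 × 0.73 = $638,896
Disabled-veteran exemption = min($24,000, 30% × $638,896) = min($24,000, $191,668.8) = $24,000 (dollar cap binds)
Taxable value = $638,896 − $62,000 − $24,000 = $552,896
Transit Authority: $552,896 × 0.0011 = $608.1856
City of Pellston: $552,896 × 0.00604 = $3,339.49184
Tamarack County: $552,896 × 0.01174 = $6,490.99904
Total = $10,438.67648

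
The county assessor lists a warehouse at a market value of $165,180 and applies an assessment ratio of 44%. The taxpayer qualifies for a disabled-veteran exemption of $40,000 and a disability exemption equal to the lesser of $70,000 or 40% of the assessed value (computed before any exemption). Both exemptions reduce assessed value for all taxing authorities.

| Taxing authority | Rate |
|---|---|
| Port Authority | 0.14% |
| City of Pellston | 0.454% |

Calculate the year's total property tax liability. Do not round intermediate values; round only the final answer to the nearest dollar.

Assessed value = $165,180 × 0.44 = $72,679.2
Disability exemption = min($70,000, 40% × $72,679.2) = min($70,000, $29,071.68) = $29,071.68 (percentage binds)
Taxable value = $72,679.2 − $40,000 − $29,071.68 = $3,607.52
Port Authority: $3,607.52 × 0.0014 = $5.050528
City of Pellston: $3,607.52 × 0.00454 = $16.3781408
Total = $21.4286688

$21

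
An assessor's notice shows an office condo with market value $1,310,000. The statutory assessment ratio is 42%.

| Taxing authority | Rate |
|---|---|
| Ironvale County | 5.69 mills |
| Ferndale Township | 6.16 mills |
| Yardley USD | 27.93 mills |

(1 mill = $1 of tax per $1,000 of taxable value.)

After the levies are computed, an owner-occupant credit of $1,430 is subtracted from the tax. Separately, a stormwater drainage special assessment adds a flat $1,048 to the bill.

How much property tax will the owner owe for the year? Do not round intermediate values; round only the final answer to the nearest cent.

$21,504.96

Assessed value = $1,310,000 × 0.42 = $550,200
Ironvale County: $550,200 × 0.00569 = $3,130.638
Ferndale Township: $550,200 × 0.00616 = $3,389.232
Yardley USD: $550,200 × 0.02793 = $15,367.086
Levies subtotal = $21,886.956
After credit = $21,886.956 − $1,430 = $20,456.956
Total = $20,456.956 + $1,048 = $21,504.956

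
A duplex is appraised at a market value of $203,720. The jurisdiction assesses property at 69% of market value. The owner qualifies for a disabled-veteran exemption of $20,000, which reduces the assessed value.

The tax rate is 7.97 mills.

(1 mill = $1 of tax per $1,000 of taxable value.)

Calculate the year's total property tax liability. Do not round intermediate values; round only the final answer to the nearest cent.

$960.92

Assessed value = $203,720 × 0.69 = $140,566.8
Taxable value = $140,566.8 − $20,000 = $120,566.8
Tax = $120,566.8 × 0.00797 = $960.917396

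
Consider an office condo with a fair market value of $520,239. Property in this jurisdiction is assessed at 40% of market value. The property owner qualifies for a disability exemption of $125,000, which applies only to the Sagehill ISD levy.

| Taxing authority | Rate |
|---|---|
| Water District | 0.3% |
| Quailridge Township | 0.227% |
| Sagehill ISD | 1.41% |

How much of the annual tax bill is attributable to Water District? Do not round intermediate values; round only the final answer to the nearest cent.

Assessed value = $520,239 × 0.4 = $208,095.6
Water District taxable value = $208,095.6 (exemption does not apply)
Water District levy = $208,095.6 × 0.003 = $624.2868

$624.29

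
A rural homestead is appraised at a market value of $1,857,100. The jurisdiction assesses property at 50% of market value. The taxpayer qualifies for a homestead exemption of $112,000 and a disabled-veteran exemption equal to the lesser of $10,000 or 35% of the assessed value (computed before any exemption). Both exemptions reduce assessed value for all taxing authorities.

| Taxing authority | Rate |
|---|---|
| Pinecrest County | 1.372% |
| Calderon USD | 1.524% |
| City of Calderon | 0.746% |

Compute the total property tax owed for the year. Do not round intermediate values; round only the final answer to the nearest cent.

Assessed value = $1,857,100 × 0.5 = $928,550
Disabled-veteran exemption = min($10,000, 35% × $928,550) = min($10,000, $324,992.5) = $10,000 (dollar cap binds)
Taxable value = $928,550 − $112,000 − $10,000 = $806,550
Pinecrest County: $806,550 × 0.01372 = $11,065.866
Calderon USD: $806,550 × 0.01524 = $12,291.822
City of Calderon: $806,550 × 0.00746 = $6,016.863
Total = $29,374.551

$29,374.55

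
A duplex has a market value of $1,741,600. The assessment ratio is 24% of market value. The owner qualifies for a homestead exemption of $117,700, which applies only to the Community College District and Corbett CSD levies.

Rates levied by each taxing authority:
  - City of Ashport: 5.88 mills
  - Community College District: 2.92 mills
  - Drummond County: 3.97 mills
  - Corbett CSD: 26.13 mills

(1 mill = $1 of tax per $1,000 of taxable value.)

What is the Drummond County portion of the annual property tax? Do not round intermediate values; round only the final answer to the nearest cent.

Assessed value = $1,741,600 × 0.24 = $417,984
Drummond County taxable value = $417,984 (exemption does not apply)
Drummond County levy = $417,984 × 0.00397 = $1,659.39648

$1,659.40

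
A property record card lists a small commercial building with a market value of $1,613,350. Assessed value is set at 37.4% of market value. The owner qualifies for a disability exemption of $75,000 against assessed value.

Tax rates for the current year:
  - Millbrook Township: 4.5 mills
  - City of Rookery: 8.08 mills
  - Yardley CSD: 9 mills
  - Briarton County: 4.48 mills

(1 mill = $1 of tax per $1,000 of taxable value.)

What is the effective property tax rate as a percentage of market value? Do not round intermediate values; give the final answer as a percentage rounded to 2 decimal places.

Assessed value = $1,613,350 × 0.374 = $603,392.9
Taxable value = $603,392.9 − $75,000 = $528,392.9
Millbrook Township: $528,392.9 × 0.0045 = $2,377.76805
City of Rookery: $528,392.9 × 0.00808 = $4,269.414632
Yardley CSD: $528,392.9 × 0.009 = $4,755.5361
Briarton County: $528,392.9 × 0.00448 = $2,367.200192
Total tax = $13,769.918974
Effective rate = $13,769.918974 ÷ $1,613,350 = 0.85% of market value

0.85%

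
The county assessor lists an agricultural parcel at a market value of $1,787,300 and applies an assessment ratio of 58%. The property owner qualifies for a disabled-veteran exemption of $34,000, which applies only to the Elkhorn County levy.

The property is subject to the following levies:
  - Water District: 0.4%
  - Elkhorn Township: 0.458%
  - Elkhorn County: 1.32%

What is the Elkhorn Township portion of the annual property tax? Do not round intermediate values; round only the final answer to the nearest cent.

$4,747.78

Assessed value = $1,787,300 × 0.58 = $1,036,634
Elkhorn Township taxable value = $1,036,634 (exemption does not apply)
Elkhorn Township levy = $1,036,634 × 0.00458 = $4,747.78372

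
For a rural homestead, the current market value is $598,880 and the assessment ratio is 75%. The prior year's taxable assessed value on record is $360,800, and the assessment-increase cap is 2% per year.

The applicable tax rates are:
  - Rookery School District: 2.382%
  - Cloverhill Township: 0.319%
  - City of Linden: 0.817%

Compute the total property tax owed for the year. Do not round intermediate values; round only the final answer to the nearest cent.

$12,946.80

Uncapped assessed value = $598,880 × 0.75 = $449,160
Cap limit = $360,800 × 1.02 = $368,016
Taxable assessed value = min($449,160, $368,016) = $368,016 (cap binds)
Rookery School District: $368,016 × 0.02382 = $8,766.14112
Cloverhill Township: $368,016 × 0.00319 = $1,173.97104
City of Linden: $368,016 × 0.00817 = $3,006.69072
Total = $12,946.80288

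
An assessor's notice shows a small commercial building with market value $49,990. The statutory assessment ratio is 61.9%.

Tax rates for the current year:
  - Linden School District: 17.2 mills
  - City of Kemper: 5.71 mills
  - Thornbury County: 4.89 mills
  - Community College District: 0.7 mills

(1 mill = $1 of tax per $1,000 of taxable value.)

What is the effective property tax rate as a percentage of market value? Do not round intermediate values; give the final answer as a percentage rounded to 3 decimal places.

1.764%

Assessed value = $49,990 × 0.619 = $30,943.81
Linden School District: $30,943.81 × 0.0172 = $532.233532
City of Kemper: $30,943.81 × 0.00571 = $176.6891551
Thornbury County: $30,943.81 × 0.00489 = $151.3152309
Community College District: $30,943.81 × 0.0007 = $21.660667
Total tax = $881.898585
Effective rate = $881.898585 ÷ $49,990 = 1.764% of market value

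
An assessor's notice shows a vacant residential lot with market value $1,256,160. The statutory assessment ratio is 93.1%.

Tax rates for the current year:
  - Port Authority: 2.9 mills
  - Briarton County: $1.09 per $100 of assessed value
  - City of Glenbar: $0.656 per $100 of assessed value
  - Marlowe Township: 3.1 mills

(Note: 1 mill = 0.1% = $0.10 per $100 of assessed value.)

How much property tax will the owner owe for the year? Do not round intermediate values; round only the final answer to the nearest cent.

Assessed value = $1,256,160 × 0.931 = $1,169,484.96
Port Authority: $1,169,484.96 × 0.0029 = $3,391.506384
Briarton County: $1,169,484.96 × 0.0109 = $12,747.386064
City of Glenbar: $1,169,484.96 × 0.00656 = $7,671.8213376
Marlowe Township: $1,169,484.96 × 0.0031 = $3,625.403376
Total = $27,436.1171616

$27,436.12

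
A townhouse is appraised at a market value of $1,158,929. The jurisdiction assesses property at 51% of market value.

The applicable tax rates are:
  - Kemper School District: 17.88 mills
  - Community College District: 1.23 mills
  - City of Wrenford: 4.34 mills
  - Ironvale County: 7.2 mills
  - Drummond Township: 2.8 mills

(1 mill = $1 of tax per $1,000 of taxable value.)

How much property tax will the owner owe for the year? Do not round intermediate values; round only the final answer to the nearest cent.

$19,770.75

Assessed value = $1,158,929 × 0.51 = $591,053.79
Kemper School District: $591,053.79 × 0.01788 = $10,568.0417652
Community College District: $591,053.79 × 0.00123 = $726.9961617
City of Wrenford: $591,053.79 × 0.00434 = $2,565.1734486
Ironvale County: $591,053.79 × 0.0072 = $4,255.587288
Drummond Township: $591,053.79 × 0.0028 = $1,654.950612
Total = $10,568.0417652 + $726.9961617 + $2,565.1734486 + $4,255.587288 + $1,654.950612 = $19,770.7492755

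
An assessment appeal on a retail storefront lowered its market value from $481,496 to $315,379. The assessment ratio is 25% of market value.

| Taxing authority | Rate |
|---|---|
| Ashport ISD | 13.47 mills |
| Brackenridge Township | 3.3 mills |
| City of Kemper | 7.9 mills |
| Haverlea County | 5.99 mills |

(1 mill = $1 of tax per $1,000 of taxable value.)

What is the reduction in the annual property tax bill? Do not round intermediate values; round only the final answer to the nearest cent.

$1,273.29

Old assessed value = $481,496 × 0.25 = $120,374
New assessed value = $315,379 × 0.25 = $78,844.75
Combined rate = 0.01347 + 0.0033 + 0.0079 + 0.00599 = 0.03066
Old tax = $120,374 × 0.03066 = $3,690.66684
New tax = $78,844.75 × 0.03066 = $2,417.380035
Reduction = $3,690.66684 − $2,417.380035 = $1,273.286805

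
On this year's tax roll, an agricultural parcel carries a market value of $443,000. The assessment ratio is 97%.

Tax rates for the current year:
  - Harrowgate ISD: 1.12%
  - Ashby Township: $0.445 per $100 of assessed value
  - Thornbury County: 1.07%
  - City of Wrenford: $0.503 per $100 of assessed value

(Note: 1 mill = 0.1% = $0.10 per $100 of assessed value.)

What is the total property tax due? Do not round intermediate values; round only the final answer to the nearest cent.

Assessed value = $443,000 × 0.97 = $429,710
Harrowgate ISD: $429,710 × 0.0112 = $4,812.752
Ashby Township: $429,710 × 0.00445 = $1,912.2095
Thornbury County: $429,710 × 0.0107 = $4,597.897
City of Wrenford: $429,710 × 0.00503 = $2,161.4413
Total = $13,484.2998

$13,484.30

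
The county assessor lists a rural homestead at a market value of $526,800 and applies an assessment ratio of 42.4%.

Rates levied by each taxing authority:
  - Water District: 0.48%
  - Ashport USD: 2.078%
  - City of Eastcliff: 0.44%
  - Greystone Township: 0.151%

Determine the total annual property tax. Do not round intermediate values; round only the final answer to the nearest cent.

$7,033.71

Assessed value = $526,800 × 0.424 = $223,363.2
Water District: $223,363.2 × 0.0048 = $1,072.14336
Ashport USD: $223,363.2 × 0.02078 = $4,641.487296
City of Eastcliff: $223,363.2 × 0.0044 = $982.79808
Greystone Township: $223,363.2 × 0.00151 = $337.278432
Total = $1,072.14336 + $4,641.487296 + $982.79808 + $337.278432 = $7,033.707168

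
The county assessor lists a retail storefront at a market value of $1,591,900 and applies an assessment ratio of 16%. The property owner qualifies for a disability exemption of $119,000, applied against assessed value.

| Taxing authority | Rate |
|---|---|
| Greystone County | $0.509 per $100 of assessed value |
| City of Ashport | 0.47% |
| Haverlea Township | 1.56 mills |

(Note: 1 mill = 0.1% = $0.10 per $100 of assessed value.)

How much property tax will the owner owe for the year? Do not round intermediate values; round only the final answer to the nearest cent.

Assessed value = $1,591,900 × 0.16 = $254,704
Taxable value = $254,704 − $119,000 = $135,704
Greystone County: $135,704 × 0.00509 = $690.73336
City of Ashport: $135,704 × 0.0047 = $637.8088
Haverlea Township: $135,704 × 0.00156 = $211.69824
Total = $1,540.2404

$1,540.24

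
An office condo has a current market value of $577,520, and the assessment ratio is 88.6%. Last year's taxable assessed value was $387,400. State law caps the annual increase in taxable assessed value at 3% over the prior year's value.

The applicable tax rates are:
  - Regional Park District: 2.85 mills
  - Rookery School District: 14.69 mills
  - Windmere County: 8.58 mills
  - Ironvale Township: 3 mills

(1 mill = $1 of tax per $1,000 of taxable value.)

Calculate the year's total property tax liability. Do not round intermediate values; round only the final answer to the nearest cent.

$11,619.52

Uncapped assessed value = $577,520 × 0.886 = $511,682.72
Cap limit = $387,400 × 1.03 = $399,022
Taxable assessed value = min($511,682.72, $399,022) = $399,022 (cap binds)
Regional Park District: $399,022 × 0.00285 = $1,137.2127
Rookery School District: $399,022 × 0.01469 = $5,861.63318
Windmere County: $399,022 × 0.00858 = $3,423.60876
Ironvale Township: $399,022 × 0.003 = $1,197.066
Total = $11,619.52064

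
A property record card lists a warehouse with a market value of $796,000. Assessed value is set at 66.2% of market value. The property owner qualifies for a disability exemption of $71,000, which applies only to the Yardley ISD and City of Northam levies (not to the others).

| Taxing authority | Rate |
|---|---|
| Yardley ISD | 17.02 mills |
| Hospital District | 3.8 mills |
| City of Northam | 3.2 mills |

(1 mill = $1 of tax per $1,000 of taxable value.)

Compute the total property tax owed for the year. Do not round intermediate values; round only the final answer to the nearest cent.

Assessed value = $796,000 × 0.662 = $526,952
Yardley ISD: ($526,952 − $71,000) × 0.01702 = $455,952 × 0.01702 = $7,760.30304
Hospital District: $526,952 × 0.0038 = $2,002.4176
City of Northam: ($526,952 − $71,000) × 0.0032 = $455,952 × 0.0032 = $1,459.0464
Total = $11,221.76704

$11,221.77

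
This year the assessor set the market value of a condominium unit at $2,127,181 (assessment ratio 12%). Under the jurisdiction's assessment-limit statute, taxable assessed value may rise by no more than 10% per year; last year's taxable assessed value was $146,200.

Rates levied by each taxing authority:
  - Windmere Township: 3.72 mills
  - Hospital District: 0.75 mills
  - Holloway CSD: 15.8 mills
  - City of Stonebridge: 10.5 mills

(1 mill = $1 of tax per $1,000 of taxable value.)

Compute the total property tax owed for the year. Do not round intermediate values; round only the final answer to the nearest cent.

$4,948.43

Uncapped assessed value = $2,127,181 × 0.12 = $255,261.72
Cap limit = $146,200 × 1.1 = $160,820
Taxable assessed value = min($255,261.72, $160,820) = $160,820 (cap binds)
Windmere Township: $160,820 × 0.00372 = $598.2504
Hospital District: $160,820 × 0.00075 = $120.615
Holloway CSD: $160,820 × 0.0158 = $2,540.956
City of Stonebridge: $160,820 × 0.0105 = $1,688.61
Total = $4,948.4314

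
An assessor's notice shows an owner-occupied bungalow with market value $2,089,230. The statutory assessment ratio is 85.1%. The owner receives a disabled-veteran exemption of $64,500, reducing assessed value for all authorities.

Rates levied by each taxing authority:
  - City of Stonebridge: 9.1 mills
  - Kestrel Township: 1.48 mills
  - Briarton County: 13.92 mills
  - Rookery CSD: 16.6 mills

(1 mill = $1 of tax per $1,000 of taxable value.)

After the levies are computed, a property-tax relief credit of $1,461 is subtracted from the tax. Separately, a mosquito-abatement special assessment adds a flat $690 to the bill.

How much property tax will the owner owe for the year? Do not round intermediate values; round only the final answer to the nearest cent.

Assessed value = $2,089,230 × 0.851 = $1,777,934.73
Taxable value = $1,777,934.73 − $64,500 = $1,713,434.73
City of Stonebridge: $1,713,434.73 × 0.0091 = $15,592.256043
Kestrel Township: $1,713,434.73 × 0.00148 = $2,535.8834004
Briarton County: $1,713,434.73 × 0.01392 = $23,851.0114416
Rookery CSD: $1,713,434.73 × 0.0166 = $28,443.016518
Levies subtotal = $70,422.167403
After credit = $70,422.167403 − $1,461 = $68,961.167403
Total = $68,961.167403 + $690 = $69,651.167403

$69,651.17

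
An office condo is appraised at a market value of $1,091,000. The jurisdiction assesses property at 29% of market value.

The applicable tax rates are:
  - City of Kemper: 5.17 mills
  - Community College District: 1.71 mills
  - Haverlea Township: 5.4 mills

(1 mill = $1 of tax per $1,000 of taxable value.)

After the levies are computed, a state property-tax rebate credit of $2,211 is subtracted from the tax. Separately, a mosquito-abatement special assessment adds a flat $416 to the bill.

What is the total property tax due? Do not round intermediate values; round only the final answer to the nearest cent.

$2,090.27

Assessed value = $1,091,000 × 0.29 = $316,390
City of Kemper: $316,390 × 0.00517 = $1,635.7363
Community College District: $316,390 × 0.00171 = $541.0269
Haverlea Township: $316,390 × 0.0054 = $1,708.506
Levies subtotal = $3,885.2692
After credit = $3,885.2692 − $2,211 = $1,674.2692
Total = $1,674.2692 + $416 = $2,090.2692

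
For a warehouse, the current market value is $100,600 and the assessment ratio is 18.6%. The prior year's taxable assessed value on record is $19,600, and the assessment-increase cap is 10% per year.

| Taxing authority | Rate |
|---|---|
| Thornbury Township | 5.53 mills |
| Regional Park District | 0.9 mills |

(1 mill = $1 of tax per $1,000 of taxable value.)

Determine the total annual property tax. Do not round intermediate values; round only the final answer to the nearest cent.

$120.32

Uncapped assessed value = $100,600 × 0.186 = $18,711.6
Cap limit = $19,600 × 1.1 = $21,560
Taxable assessed value = min($18,711.6, $21,560) = $18,711.6 (cap does not bind)
Thornbury Township: $18,711.6 × 0.00553 = $103.475148
Regional Park District: $18,711.6 × 0.0009 = $16.84044
Total = $120.315588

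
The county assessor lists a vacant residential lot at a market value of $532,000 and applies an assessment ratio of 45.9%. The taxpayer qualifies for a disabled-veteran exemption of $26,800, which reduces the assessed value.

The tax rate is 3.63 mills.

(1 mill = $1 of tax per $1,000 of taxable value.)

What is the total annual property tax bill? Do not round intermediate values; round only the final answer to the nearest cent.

Assessed value = $532,000 × 0.459 = $244,188
Taxable value = $244,188 − $26,800 = $217,388
Tax = $217,388 × 0.00363 = $789.11844

$789.12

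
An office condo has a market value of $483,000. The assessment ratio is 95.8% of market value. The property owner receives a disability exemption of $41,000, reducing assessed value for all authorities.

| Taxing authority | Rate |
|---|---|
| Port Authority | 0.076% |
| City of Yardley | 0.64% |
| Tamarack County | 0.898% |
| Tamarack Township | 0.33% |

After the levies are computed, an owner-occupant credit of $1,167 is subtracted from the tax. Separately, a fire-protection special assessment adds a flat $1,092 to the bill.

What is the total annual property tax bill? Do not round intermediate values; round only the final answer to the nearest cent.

$8,123.12

Assessed value = $483,000 × 0.958 = $462,714
Taxable value = $462,714 − $41,000 = $421,714
Port Authority: $421,714 × 0.00076 = $320.50264
City of Yardley: $421,714 × 0.0064 = $2,698.9696
Tamarack County: $421,714 × 0.00898 = $3,786.99172
Tamarack Township: $421,714 × 0.0033 = $1,391.6562
Levies subtotal = $8,198.12016
After credit = $8,198.12016 − $1,167 = $7,031.12016
Total = $7,031.12016 + $1,092 = $8,123.12016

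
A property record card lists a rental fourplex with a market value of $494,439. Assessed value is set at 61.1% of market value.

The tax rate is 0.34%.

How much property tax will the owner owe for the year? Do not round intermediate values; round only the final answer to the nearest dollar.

Assessed value = $494,439 × 0.611 = $302,102.229
Tax = $302,102.229 × 0.0034 = $1,027.1475786

$1,027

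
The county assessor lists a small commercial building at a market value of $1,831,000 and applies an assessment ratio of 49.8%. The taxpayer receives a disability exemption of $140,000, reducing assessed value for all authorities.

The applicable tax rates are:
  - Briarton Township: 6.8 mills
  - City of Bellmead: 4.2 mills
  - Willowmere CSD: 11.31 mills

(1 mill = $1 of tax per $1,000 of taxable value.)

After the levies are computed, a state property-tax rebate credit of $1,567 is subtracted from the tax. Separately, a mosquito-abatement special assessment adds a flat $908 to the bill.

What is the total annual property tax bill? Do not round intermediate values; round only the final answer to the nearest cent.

$16,560.71

Assessed value = $1,831,000 × 0.498 = $911,838
Taxable value = $911,838 − $140,000 = $771,838
Briarton Township: $771,838 × 0.0068 = $5,248.4984
City of Bellmead: $771,838 × 0.0042 = $3,241.7196
Willowmere CSD: $771,838 × 0.01131 = $8,729.48778
Levies subtotal = $17,219.70578
After credit = $17,219.70578 − $1,567 = $15,652.70578
Total = $15,652.70578 + $908 = $16,560.70578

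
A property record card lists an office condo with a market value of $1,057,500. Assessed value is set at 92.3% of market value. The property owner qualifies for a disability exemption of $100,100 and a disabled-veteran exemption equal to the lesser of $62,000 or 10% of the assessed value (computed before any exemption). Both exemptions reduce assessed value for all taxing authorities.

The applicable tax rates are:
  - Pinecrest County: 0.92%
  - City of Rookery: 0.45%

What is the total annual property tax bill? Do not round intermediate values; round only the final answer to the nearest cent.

Assessed value = $1,057,500 × 0.923 = $976,072.5
Disabled-veteran exemption = min($62,000, 10% × $976,072.5) = min($62,000, $97,607.25) = $62,000 (dollar cap binds)
Taxable value = $976,072.5 − $100,100 − $62,000 = $813,972.5
Pinecrest County: $813,972.5 × 0.0092 = $7,488.547
City of Rookery: $813,972.5 × 0.0045 = $3,662.87625
Total = $11,151.42325

$11,151.42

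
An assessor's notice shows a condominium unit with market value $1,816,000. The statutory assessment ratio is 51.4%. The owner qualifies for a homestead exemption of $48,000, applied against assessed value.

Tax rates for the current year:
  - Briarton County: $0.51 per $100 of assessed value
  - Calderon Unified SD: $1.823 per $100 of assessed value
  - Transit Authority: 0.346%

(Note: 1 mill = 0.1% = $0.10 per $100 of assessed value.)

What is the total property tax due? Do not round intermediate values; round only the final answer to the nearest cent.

$23,720.51

Assessed value = $1,816,000 × 0.514 = $933,424
Taxable value = $933,424 − $48,000 = $885,424
Briarton County: $885,424 × 0.0051 = $4,515.6624
Calderon Unified SD: $885,424 × 0.01823 = $16,141.27952
Transit Authority: $885,424 × 0.00346 = $3,063.56704
Total = $23,720.50896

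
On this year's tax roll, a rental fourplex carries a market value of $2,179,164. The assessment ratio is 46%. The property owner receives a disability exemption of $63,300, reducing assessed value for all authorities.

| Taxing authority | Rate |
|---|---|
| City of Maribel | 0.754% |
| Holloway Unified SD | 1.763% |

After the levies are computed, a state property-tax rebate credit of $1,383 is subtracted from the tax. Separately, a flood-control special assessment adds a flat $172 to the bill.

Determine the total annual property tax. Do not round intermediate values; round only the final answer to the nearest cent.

$22,426.54

Assessed value = $2,179,164 × 0.46 = $1,002,415.44
Taxable value = $1,002,415.44 − $63,300 = $939,115.44
City of Maribel: $939,115.44 × 0.00754 = $7,080.9304176
Holloway Unified SD: $939,115.44 × 0.01763 = $16,556.6052072
Levies subtotal = $23,637.5356248
After credit = $23,637.5356248 − $1,383 = $22,254.5356248
Total = $22,254.5356248 + $172 = $22,426.5356248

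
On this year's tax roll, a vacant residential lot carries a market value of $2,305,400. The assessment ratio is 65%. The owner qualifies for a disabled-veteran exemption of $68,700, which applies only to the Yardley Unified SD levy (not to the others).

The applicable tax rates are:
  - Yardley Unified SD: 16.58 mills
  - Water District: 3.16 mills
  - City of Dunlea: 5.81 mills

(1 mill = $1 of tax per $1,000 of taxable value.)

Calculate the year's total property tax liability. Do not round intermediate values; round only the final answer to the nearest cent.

$37,147.88

Assessed value = $2,305,400 × 0.65 = $1,498,510
Yardley Unified SD: ($1,498,510 − $68,700) × 0.01658 = $1,429,810 × 0.01658 = $23,706.2498
Water District: $1,498,510 × 0.00316 = $4,735.2916
City of Dunlea: $1,498,510 × 0.00581 = $8,706.3431
Total = $37,147.8845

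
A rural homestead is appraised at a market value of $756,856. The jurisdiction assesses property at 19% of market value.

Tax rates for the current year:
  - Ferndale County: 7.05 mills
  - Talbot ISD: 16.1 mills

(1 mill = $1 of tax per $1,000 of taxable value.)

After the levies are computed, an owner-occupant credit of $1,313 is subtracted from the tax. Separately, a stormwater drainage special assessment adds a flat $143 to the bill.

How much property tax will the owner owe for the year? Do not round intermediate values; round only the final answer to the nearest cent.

$2,159.03

Assessed value = $756,856 × 0.19 = $143,802.64
Ferndale County: $143,802.64 × 0.00705 = $1,013.808612
Talbot ISD: $143,802.64 × 0.0161 = $2,315.222504
Levies subtotal = $3,329.031116
After credit = $3,329.031116 − $1,313 = $2,016.031116
Total = $2,016.031116 + $143 = $2,159.031116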